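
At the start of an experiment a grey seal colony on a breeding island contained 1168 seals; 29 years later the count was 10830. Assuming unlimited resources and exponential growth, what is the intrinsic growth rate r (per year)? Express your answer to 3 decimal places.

From N(t) = N₀·e^(rt): e^(r·29) = 10830/1168 = 9.2723.
r·29 = ln(9.2723) = 2.227, so r = 2.227/29 = 0.076794.

0.077 per year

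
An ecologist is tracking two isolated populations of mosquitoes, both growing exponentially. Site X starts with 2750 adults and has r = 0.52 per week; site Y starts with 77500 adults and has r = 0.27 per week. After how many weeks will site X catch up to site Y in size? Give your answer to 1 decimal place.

13.4 weeks

Set 2750·e^(0.52t) = 77500·e^(0.27t).
e^((0.52 − 0.27)t) = 77500/2750 → e^(0.25·t) = 28.182.
0.25·t = ln(28.182) = 3.3387, so t = 3.3387/0.25 = 13.355.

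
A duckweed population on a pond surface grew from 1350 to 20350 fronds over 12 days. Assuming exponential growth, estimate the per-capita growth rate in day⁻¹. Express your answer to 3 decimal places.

From N(t) = N₀·e^(rt): e^(r·12) = 20350/1350 = 15.074.
r·12 = ln(15.074) = 2.713, so r = 2.713/12 = 0.22608.

0.226 per day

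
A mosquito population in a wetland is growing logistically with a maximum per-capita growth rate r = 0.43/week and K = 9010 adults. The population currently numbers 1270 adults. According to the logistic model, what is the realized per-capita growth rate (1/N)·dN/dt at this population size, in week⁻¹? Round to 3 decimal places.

(1/N)·dN/dt = r(1 − N/K) = 0.43 × (1 − 1270/9010).
= 0.43 × 0.85905 = 0.36939.

0.369 per week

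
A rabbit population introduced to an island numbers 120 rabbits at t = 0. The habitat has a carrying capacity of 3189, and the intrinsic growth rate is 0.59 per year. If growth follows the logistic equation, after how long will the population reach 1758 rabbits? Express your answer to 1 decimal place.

A = (K − N₀)/N₀ = (3189 − 120)/120 = 25.575.
Solve 3189/(1 + 25.575·e^(−0.59t)) = 1758: 1 + 25.575·e^(−0.59t) = 1.814, so e^(−0.59t) = 0.0318277.
−0.59·t = ln(0.0318277) = -3.4474, so t = 3.4474/0.59 = 5.8431.

5.8 years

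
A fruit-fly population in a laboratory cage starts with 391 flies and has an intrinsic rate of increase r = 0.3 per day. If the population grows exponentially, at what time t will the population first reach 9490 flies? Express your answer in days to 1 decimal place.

10.6 days

Set N₀·e^(rt) = 9490: e^(0.3·t) = 9490/391 = 24.271.
0.3·t = ln(24.271) = 3.1893, so t = 3.1893/0.3 = 10.631.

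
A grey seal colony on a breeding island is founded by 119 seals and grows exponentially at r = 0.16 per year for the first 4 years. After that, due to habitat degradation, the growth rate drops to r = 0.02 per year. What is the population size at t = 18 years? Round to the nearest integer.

299 seals

Phase 1: N(4) = 119·e^(0.16×4) = 119·e^0.64 = 225.681.
Phase 2 runs for 18 − 4 = 14 years at r = 0.02.
N(18) = 225.681·e^(0.02×14) = 225.681·e^0.28 = 298.606.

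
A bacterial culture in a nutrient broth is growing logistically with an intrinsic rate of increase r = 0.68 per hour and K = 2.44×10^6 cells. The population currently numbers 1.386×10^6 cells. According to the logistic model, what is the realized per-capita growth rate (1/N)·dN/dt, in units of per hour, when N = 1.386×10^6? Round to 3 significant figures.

0.294 per hour

(1/N)·dN/dt = r(1 − N/K) = 0.68 × (1 − 1.386×10^6/2.44×10^6).
= 0.68 × 0.43197 = 0.29374.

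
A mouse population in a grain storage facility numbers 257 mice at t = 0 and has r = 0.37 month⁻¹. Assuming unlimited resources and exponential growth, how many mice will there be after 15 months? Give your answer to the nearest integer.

66110 mice

N(t) = N₀·e^(rt) = 257 × e^(0.37×15) = 257 × e^5.55.
e^5.55 ≈ 257.24, so N ≈ 257 × 257.24 = 66110.1.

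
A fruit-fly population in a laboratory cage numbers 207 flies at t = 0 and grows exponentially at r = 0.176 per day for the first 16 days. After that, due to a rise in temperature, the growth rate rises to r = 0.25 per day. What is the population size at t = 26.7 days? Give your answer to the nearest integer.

50197 flies

Phase 1: N(16) = 207·e^(0.176×16) = 207·e^2.816 = 3458.94.
Phase 2 runs for 26.7 − 16 = 10.7 days at r = 0.25.
N(26.7) = 3458.94·e^(0.25×10.7) = 3458.94·e^2.675 = 50197.4.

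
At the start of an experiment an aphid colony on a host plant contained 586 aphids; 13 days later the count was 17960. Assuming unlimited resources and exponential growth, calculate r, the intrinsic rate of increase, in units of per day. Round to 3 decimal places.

From N(t) = N₀·e^(rt): e^(r·13) = 17960/586 = 30.648.
r·13 = ln(30.648) = 3.4226, so r = 3.4226/13 = 0.26328.

0.263 per day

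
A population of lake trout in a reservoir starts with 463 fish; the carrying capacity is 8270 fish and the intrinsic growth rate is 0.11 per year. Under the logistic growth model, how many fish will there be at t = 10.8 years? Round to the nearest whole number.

1347 fish

A = (K − N₀)/N₀ = (8270 − 463)/463 = 16.862.
N(t) = K/(1 + A·e^(−rt)) = 8270/(1 + 16.862×e^(−0.11×10.8)).
e^(−1.188) = 0.30483; denominator = 1 + 16.862×0.30483 = 6.14.
N = 8270/6.14 = 1346.91.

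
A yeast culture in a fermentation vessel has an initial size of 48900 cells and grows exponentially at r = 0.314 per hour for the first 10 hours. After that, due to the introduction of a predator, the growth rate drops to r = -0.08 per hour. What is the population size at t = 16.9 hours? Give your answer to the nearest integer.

650523 cells

Phase 1: N(10) = 48900·e^(0.314×10) = 48900·e^3.14 = 1.129779×10^6.
Phase 2 runs for 16.9 − 10 = 6.9 hours at r = -0.08.
N(16.9) = 1.129779×10^6·e^(-0.08×6.9) = 1.129779×10^6·e^-0.552 = 650523.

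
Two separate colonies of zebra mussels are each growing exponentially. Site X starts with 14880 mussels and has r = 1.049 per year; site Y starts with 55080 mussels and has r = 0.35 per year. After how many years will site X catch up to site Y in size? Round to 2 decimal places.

Set 14880·e^(1.049t) = 55080·e^(0.35t).
e^((1.049 − 0.35)t) = 55080/14880 → e^(0.699·t) = 3.7016.
0.699·t = ln(3.7016) = 1.3088, so t = 1.3088/0.699 = 1.8723.

1.87 years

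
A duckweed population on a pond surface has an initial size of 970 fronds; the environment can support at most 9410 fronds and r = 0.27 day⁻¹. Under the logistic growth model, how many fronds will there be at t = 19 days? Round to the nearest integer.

8949 fronds

A = (K − N₀)/N₀ = (9410 − 970)/970 = 8.701.
N(t) = K/(1 + A·e^(−rt)) = 9410/(1 + 8.701×e^(−0.27×19)).
e^(−5.13) = 0.0059166; denominator = 1 + 8.701×0.0059166 = 1.0515.
N = 9410/1.0515 = 8949.29.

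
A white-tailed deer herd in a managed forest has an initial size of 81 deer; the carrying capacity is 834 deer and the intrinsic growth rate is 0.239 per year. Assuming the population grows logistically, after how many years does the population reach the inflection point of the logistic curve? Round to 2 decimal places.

Logistic growth is fastest at N = K/2 = 417.
A = (K − N₀)/N₀ = 9.2963. Set K/(1 + A·e^(−rt)) = K/2 → A·e^(−rt) = 1.
e^(−0.239t) = 1/9.2963 = 0.10757, so t = ln(9.2963)/0.239 = 2.2296/0.239 = 9.3289.

9.33 years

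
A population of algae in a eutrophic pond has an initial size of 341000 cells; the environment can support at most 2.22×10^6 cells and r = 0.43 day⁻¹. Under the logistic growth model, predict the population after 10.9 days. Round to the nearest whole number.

A = (K − N₀)/N₀ = (2.22×10^6 − 341000)/341000 = 5.5103.
N(t) = K/(1 + A·e^(−rt)) = 2.22×10^6/(1 + 5.5103×e^(−0.43×10.9)).
e^(−4.687) = 0.0092143; denominator = 1 + 5.5103×0.0092143 = 1.0508.
N = 2.22×10^6/1.0508 = 2.11273×10^6.

2112730 cells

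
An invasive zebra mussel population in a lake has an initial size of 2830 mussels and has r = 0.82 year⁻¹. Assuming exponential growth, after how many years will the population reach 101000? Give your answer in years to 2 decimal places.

Set N₀·e^(rt) = 101000: e^(0.82·t) = 101000/2830 = 35.689.
0.82·t = ln(35.689) = 3.5748, so t = 3.5748/0.82 = 4.3596.

4.36 years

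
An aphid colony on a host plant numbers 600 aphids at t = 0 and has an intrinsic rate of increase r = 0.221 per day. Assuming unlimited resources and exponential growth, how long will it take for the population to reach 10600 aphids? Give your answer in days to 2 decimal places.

12.99 days

Set N₀·e^(rt) = 10600: e^(0.221·t) = 10600/600 = 17.667.
0.221·t = ln(17.667) = 2.8717, so t = 2.8717/0.221 = 12.994.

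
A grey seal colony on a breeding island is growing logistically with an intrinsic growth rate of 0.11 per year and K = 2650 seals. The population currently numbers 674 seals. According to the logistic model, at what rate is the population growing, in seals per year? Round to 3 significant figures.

dN/dt = rN(1 − N/K) = 0.11 × 674 × (1 − 674/2650).
1 − 674/2650 = 0.74566; dN/dt = 0.11 × 674 × 0.74566 = 55.283.

55.3 seals per year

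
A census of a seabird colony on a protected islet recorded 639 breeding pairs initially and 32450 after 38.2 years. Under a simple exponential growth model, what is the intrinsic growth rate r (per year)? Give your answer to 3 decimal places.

0.103 per year

From N(t) = N₀·e^(rt): e^(r·38.2) = 32450/639 = 50.782.
r·38.2 = ln(50.782) = 3.9276, so r = 3.9276/38.2 = 0.10282.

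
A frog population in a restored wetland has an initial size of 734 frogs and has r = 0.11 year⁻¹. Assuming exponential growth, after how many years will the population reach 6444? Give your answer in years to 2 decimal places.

Set N₀·e^(rt) = 6444: e^(0.11·t) = 6444/734 = 8.7793.
0.11·t = ln(8.7793) = 2.1724, so t = 2.1724/0.11 = 19.749.

19.75 years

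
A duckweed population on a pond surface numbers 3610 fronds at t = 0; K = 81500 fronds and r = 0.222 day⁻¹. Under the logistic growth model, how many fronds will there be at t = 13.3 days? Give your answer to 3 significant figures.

A = (K − N₀)/N₀ = (81500 − 3610)/3610 = 21.576.
N(t) = K/(1 + A·e^(−rt)) = 81500/(1 + 21.576×e^(−0.222×13.3)).
e^(−2.953) = 0.052204; denominator = 1 + 21.576×0.052204 = 2.1264.
N = 81500/2.1264 = 38328.4.

38300 fronds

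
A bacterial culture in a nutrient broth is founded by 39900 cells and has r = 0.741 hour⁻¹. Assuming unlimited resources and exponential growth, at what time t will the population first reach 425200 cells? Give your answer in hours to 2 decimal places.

Set N₀·e^(rt) = 425200: e^(0.741·t) = 425200/39900 = 10.657.
0.741·t = ln(10.657) = 2.3662, so t = 2.3662/0.741 = 3.1932.

3.19 hours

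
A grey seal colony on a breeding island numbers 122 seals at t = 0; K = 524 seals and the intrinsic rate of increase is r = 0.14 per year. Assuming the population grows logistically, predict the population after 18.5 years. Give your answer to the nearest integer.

420 seals

A = (K − N₀)/N₀ = (524 − 122)/122 = 3.2951.
N(t) = K/(1 + A·e^(−rt)) = 524/(1 + 3.2951×e^(−0.14×18.5)).
e^(−2.59) = 0.07502; denominator = 1 + 3.2951×0.07502 = 1.2472.
N = 524/1.2472 = 420.142.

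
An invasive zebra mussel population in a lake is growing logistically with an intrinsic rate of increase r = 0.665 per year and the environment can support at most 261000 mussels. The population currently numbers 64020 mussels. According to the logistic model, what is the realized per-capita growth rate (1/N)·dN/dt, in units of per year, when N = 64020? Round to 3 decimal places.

0.502 per year

(1/N)·dN/dt = r(1 − N/K) = 0.665 × (1 − 64020/261000).
= 0.665 × 0.75471 = 0.50188.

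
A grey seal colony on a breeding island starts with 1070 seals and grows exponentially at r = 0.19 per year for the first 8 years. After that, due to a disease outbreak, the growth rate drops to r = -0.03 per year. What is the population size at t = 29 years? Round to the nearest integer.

2606 seals

Phase 1: N(8) = 1070·e^(0.19×8) = 1070·e^1.52 = 4892.28.
Phase 2 runs for 29 − 8 = 21 years at r = -0.03.
N(29) = 4892.28·e^(-0.03×21) = 4892.28·e^-0.63 = 2605.59.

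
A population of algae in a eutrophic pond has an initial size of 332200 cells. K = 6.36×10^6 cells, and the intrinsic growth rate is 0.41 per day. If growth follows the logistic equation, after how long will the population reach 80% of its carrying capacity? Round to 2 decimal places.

10.45 days

A = (K − N₀)/N₀ = (6.36×10^6 − 332200)/332200 = 18.145.
Solve 6.36×10^6/(1 + 18.145·e^(−0.41t)) = 5.088×10^6: 1 + 18.145·e^(−0.41t) = 1.25, so e^(−0.41t) = 0.0137778.
−0.41·t = ln(0.0137778) = -4.2847, so t = 4.2847/0.41 = 10.45.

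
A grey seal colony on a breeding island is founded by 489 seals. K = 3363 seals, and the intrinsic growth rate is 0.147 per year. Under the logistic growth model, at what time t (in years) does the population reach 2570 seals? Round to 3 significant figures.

20.0 years

A = (K − N₀)/N₀ = (3363 − 489)/489 = 5.8773.
Solve 3363/(1 + 5.8773·e^(−0.147t)) = 2570: 1 + 5.8773·e^(−0.147t) = 1.3086, so e^(−0.147t) = 0.0525003.
−0.147·t = ln(0.0525003) = -2.9469, so t = 2.9469/0.147 = 20.047.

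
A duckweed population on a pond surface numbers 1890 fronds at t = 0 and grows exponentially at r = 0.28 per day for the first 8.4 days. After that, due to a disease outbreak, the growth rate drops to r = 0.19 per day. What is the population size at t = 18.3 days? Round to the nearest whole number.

Phase 1: N(8.4) = 1890·e^(0.28×8.4) = 1890·e^2.352 = 19857.4.
Phase 2 runs for 18.3 − 8.4 = 9.9 days at r = 0.19.
N(18.3) = 19857.4·e^(0.19×9.9) = 19857.4·e^1.881 = 130266.

130266 fronds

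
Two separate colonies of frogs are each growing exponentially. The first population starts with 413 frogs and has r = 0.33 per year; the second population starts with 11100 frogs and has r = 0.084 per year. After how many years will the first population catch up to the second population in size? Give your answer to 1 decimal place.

Set 413·e^(0.33t) = 11100·e^(0.084t).
e^((0.33 − 0.084)t) = 11100/413 → e^(0.246·t) = 26.877.
0.246·t = ln(26.877) = 3.2913, so t = 3.2913/0.246 = 13.379.

13.4 years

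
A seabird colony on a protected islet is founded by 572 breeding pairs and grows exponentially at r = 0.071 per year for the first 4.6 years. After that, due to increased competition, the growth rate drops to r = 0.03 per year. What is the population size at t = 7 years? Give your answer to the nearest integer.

852 breeding pairs

Phase 1: N(4.6) = 572·e^(0.071×4.6) = 572·e^0.3266 = 792.933.
Phase 2 runs for 7 − 4.6 = 2.4 years at r = 0.03.
N(7) = 792.933·e^(0.03×2.4) = 792.933·e^0.072 = 852.13.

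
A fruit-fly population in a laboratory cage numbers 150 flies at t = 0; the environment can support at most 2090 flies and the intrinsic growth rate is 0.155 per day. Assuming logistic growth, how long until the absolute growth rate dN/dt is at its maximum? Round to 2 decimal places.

Logistic growth is fastest at N = K/2 = 1045.
A = (K − N₀)/N₀ = 12.933. Set K/(1 + A·e^(−rt)) = K/2 → A·e^(−rt) = 1.
e^(−0.155t) = 1/12.933 = 0.0773196, so t = ln(12.933)/0.155 = 2.5598/0.155 = 16.515.

16.51 days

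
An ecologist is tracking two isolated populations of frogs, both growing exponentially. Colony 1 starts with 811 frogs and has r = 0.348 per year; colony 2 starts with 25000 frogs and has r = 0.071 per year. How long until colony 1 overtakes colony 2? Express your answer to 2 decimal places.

12.38 years

Set 811·e^(0.348t) = 25000·e^(0.071t).
e^((0.348 − 0.071)t) = 25000/811 → e^(0.277·t) = 30.826.
0.277·t = ln(30.826) = 3.4284, so t = 3.4284/0.277 = 12.377.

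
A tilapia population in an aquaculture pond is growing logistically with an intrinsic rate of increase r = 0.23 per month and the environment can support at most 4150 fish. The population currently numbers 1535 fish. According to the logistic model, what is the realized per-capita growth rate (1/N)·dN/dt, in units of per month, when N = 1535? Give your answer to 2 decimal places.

0.14 per month

(1/N)·dN/dt = r(1 − N/K) = 0.23 × (1 − 1535/4150).
= 0.23 × 0.63012 = 0.14493.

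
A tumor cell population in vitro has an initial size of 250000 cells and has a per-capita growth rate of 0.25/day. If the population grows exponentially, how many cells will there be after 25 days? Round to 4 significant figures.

N(t) = N₀·e^(rt) = 250000 × e^(0.25×25) = 250000 × e^6.25.
e^6.25 ≈ 518.01, so N ≈ 250000 × 518.01 = 1.295032×10^8.

129500000 cells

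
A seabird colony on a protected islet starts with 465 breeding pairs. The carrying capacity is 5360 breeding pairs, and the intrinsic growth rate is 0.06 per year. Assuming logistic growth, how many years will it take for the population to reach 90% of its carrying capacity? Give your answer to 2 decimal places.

A = (K − N₀)/N₀ = (5360 − 465)/465 = 10.527.
Solve 5360/(1 + 10.527·e^(−0.06t)) = 4824: 1 + 10.527·e^(−0.06t) = 1.1111, so e^(−0.06t) = 0.010555.
−0.06·t = ln(0.010555) = -4.5512, so t = 4.5512/0.06 = 75.853.

75.85 years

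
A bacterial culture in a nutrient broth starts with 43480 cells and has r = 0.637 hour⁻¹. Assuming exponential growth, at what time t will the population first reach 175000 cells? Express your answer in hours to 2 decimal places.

Set N₀·e^(rt) = 175000: e^(0.637·t) = 175000/43480 = 4.0248.
0.637·t = ln(4.0248) = 1.3925, so t = 1.3925/0.637 = 2.186.

2.19 hours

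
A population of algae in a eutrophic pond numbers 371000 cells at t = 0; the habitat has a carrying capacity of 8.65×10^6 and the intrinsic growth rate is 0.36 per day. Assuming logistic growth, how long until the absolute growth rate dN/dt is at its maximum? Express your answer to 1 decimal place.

8.6 days

Logistic growth is fastest at N = K/2 = 4.325×10^6.
A = (K − N₀)/N₀ = 22.315. Set K/(1 + A·e^(−rt)) = K/2 → A·e^(−rt) = 1.
e^(−0.36t) = 1/22.315 = 0.0448122, so t = ln(22.315)/0.36 = 3.1053/0.36 = 8.6258.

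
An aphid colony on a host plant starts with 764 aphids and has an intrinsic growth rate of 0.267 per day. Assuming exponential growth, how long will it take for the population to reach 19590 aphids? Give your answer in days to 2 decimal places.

12.15 days

Set N₀·e^(rt) = 19590: e^(0.267·t) = 19590/764 = 25.641.
0.267·t = ln(25.641) = 3.2442, so t = 3.2442/0.267 = 12.151.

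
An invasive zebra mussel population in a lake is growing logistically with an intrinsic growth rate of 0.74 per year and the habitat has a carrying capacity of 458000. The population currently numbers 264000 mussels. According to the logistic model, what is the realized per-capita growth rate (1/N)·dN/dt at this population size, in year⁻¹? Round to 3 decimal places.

(1/N)·dN/dt = r(1 − N/K) = 0.74 × (1 − 264000/458000).
= 0.74 × 0.42358 = 0.31345.

0.313 per year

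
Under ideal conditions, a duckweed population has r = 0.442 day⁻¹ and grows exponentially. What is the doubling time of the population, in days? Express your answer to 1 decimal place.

Doubling time t_d = ln(2)/r = 0.6931/0.442 = 1.5682.

1.6 days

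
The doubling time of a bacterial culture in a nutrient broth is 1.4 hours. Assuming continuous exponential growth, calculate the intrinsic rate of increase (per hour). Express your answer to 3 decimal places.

r = ln(2)/t_d = 0.6931/1.4 = 0.49511.

0.495 per hour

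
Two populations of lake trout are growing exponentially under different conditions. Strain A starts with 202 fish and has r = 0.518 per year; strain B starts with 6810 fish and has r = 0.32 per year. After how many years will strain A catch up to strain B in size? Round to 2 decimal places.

17.77 years

Set 202·e^(0.518t) = 6810·e^(0.32t).
e^((0.518 − 0.32)t) = 6810/202 → e^(0.198·t) = 33.713.
0.198·t = ln(33.713) = 3.5179, so t = 3.5179/0.198 = 17.767.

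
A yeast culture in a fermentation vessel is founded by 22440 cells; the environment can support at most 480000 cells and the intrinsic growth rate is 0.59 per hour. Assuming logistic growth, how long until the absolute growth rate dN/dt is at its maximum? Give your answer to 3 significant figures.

Logistic growth is fastest at N = K/2 = 240000.
A = (K − N₀)/N₀ = 20.39. Set K/(1 + A·e^(−rt)) = K/2 → A·e^(−rt) = 1.
e^(−0.59t) = 1/20.39 = 0.0490427, so t = ln(20.39)/0.59 = 3.0151/0.59 = 5.1103.

5.11 hours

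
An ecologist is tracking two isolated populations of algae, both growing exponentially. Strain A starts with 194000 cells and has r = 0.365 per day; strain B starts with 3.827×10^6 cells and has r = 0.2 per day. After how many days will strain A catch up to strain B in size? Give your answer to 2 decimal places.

Set 194000·e^(0.365t) = 3.827×10^6·e^(0.2t).
e^((0.365 − 0.2)t) = 3.827×10^6/194000 → e^(0.165·t) = 19.727.
0.165·t = ln(19.727) = 2.982, so t = 2.982/0.165 = 18.073.

18.07 days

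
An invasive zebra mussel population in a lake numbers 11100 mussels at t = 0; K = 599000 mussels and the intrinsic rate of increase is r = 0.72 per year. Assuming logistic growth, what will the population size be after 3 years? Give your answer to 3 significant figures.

84300 mussels

A = (K − N₀)/N₀ = (599000 − 11100)/11100 = 52.964.
N(t) = K/(1 + A·e^(−rt)) = 599000/(1 + 52.964×e^(−0.72×3)).
e^(−2.16) = 0.11533; denominator = 1 + 52.964×0.11533 = 7.1081.
N = 599000/7.1081 = 84270.3.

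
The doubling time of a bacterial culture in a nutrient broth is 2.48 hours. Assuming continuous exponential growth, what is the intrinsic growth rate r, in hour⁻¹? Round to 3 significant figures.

r = ln(2)/t_d = 0.6931/2.48 = 0.27949.

0.279 per hour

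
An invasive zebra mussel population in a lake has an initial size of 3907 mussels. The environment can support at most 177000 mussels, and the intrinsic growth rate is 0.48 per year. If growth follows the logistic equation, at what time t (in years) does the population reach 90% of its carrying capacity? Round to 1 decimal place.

A = (K − N₀)/N₀ = (177000 − 3907)/3907 = 44.303.
Solve 177000/(1 + 44.303·e^(−0.48t)) = 159300: 1 + 44.303·e^(−0.48t) = 1.1111, so e^(−0.48t) = 0.00250796.
−0.48·t = ln(0.00250796) = -5.9883, so t = 5.9883/0.48 = 12.476.

12.5 years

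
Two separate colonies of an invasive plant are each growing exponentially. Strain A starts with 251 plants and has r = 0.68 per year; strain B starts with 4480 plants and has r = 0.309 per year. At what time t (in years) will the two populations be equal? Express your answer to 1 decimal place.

7.8 years

Set 251·e^(0.68t) = 4480·e^(0.309t).
e^((0.68 − 0.309)t) = 4480/251 → e^(0.371·t) = 17.849.
0.371·t = ln(17.849) = 2.8819, so t = 2.8819/0.371 = 7.768.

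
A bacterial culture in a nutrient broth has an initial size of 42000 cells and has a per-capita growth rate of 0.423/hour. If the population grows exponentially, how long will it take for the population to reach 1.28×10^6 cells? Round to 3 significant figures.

Set N₀·e^(rt) = 1.28×10^6: e^(0.423·t) = 1.28×10^6/42000 = 30.476.
0.423·t = ln(30.476) = 3.4169, so t = 3.4169/0.423 = 8.0779.

8.08 hours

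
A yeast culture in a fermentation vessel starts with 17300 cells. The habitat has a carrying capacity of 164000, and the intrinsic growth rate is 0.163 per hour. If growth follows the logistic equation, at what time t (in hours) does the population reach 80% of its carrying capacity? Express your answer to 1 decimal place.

21.6 hours

A = (K − N₀)/N₀ = (164000 − 17300)/17300 = 8.4798.
Solve 164000/(1 + 8.4798·e^(−0.163t)) = 131200: 1 + 8.4798·e^(−0.163t) = 1.25, so e^(−0.163t) = 0.0294819.
−0.163·t = ln(0.0294819) = -3.524, so t = 3.524/0.163 = 21.619.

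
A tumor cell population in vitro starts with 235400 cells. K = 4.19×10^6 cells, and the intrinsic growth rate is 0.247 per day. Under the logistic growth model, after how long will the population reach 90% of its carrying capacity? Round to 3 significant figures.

A = (K − N₀)/N₀ = (4.19×10^6 − 235400)/235400 = 16.799.
Solve 4.19×10^6/(1 + 16.799·e^(−0.247t)) = 3.771×10^6: 1 + 16.799·e^(−0.247t) = 1.1111, so e^(−0.247t) = 0.00661396.
−0.247·t = ln(0.00661396) = -5.0186, so t = 5.0186/0.247 = 20.318.

20.3 days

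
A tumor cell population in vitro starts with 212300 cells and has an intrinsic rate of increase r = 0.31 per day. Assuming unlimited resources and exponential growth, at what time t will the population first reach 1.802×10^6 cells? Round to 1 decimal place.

Set N₀·e^(rt) = 1.802×10^6: e^(0.31·t) = 1.802×10^6/212300 = 8.488.
0.31·t = ln(8.488) = 2.1387, so t = 2.1387/0.31 = 6.8989.

6.9 days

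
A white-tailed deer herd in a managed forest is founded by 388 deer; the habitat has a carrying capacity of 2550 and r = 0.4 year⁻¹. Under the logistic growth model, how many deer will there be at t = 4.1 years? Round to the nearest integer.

A = (K − N₀)/N₀ = (2550 − 388)/388 = 5.5722.
N(t) = K/(1 + A·e^(−rt)) = 2550/(1 + 5.5722×e^(−0.4×4.1)).
e^(−1.64) = 0.19398; denominator = 1 + 5.5722×0.19398 = 2.0809.
N = 2550/2.0809 = 1225.44.

1225 deer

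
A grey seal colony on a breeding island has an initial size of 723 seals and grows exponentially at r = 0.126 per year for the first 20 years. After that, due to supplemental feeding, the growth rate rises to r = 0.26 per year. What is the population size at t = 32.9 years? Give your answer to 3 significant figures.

Phase 1: N(20) = 723·e^(0.126×20) = 723·e^2.52 = 8985.88.
Phase 2 runs for 32.9 − 20 = 12.9 years at r = 0.26.
N(32.9) = 8985.88·e^(0.26×12.9) = 8985.88·e^3.354 = 257149.

257000 seals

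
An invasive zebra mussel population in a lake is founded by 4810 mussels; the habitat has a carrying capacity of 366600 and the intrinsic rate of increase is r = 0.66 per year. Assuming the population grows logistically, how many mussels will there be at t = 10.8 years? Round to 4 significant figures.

345700 mussels

A = (K − N₀)/N₀ = (366600 − 4810)/4810 = 75.216.
N(t) = K/(1 + A·e^(−rt)) = 366600/(1 + 75.216×e^(−0.66×10.8)).
e^(−7.128) = 0.00080232; denominator = 1 + 75.216×0.00080232 = 1.0603.
N = 366600/1.0603 = 345736.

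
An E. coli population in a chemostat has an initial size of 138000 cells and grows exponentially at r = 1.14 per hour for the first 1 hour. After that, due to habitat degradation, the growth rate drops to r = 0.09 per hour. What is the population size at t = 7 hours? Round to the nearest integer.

740447 cells

Phase 1: N(1) = 138000·e^(1.14×1) = 138000·e^1.14 = 431494.
Phase 2 runs for 7 − 1 = 6 hours at r = 0.09.
N(7) = 431494·e^(0.09×6) = 431494·e^0.54 = 740447.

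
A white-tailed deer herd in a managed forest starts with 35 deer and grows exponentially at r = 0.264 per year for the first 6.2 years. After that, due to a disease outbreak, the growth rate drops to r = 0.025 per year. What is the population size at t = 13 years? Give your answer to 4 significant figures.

Phase 1: N(6.2) = 35·e^(0.264×6.2) = 35·e^1.637 = 179.854.
Phase 2 runs for 13 − 6.2 = 6.8 years at r = 0.025.
N(13) = 179.854·e^(0.025×6.8) = 179.854·e^0.17 = 213.182.

213.2 deer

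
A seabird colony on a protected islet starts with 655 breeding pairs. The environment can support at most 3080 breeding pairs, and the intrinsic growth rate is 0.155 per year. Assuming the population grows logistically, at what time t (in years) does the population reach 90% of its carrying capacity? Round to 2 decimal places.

22.62 years

A = (K − N₀)/N₀ = (3080 − 655)/655 = 3.7023.
Solve 3080/(1 + 3.7023·e^(−0.155t)) = 2772: 1 + 3.7023·e^(−0.155t) = 1.1111, so e^(−0.155t) = 0.0300115.
−0.155·t = ln(0.0300115) = -3.5062, so t = 3.5062/0.155 = 22.62.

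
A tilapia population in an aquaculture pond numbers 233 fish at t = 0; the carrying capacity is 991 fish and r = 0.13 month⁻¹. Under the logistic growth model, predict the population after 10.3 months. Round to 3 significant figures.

A = (K − N₀)/N₀ = (991 − 233)/233 = 3.2532.
N(t) = K/(1 + A·e^(−rt)) = 991/(1 + 3.2532×e^(−0.13×10.3)).
e^(−1.339) = 0.26211; denominator = 1 + 3.2532×0.26211 = 1.8527.
N = 991/1.8527 = 534.897.

535 fish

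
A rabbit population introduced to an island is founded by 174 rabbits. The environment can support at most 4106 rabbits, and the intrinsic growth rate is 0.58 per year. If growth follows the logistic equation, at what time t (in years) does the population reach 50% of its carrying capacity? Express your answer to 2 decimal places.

5.38 years

A = (K − N₀)/N₀ = (4106 − 174)/174 = 22.598.
Solve 4106/(1 + 22.598·e^(−0.58t)) = 2053: 1 + 22.598·e^(−0.58t) = 2, so e^(−0.58t) = 0.0442523.
−0.58·t = ln(0.0442523) = -3.1178, so t = 3.1178/0.58 = 5.3756.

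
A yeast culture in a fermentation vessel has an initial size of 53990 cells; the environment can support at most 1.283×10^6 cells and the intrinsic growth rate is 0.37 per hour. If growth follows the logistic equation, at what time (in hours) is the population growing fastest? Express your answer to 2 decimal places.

8.45 hours

Logistic growth is fastest at N = K/2 = 641500.
A = (K − N₀)/N₀ = 22.764. Set K/(1 + A·e^(−rt)) = K/2 → A·e^(−rt) = 1.
e^(−0.37t) = 1/22.764 = 0.0439297, so t = ln(22.764)/0.37 = 3.1252/0.37 = 8.4464.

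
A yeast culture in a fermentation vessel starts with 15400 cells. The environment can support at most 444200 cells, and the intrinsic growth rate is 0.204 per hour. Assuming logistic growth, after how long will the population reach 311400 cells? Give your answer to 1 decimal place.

A = (K − N₀)/N₀ = (444200 − 15400)/15400 = 27.844.
Solve 444200/(1 + 27.844·e^(−0.204t)) = 311400: 1 + 27.844·e^(−0.204t) = 1.4265, so e^(−0.204t) = 0.015316.
−0.204·t = ln(0.015316) = -4.1789, so t = 4.1789/0.204 = 20.485.

20.5 hours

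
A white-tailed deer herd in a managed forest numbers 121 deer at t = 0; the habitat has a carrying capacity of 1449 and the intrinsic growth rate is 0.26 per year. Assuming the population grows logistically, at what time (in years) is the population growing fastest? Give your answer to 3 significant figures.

Logistic growth is fastest at N = K/2 = 724.5.
A = (K − N₀)/N₀ = 10.975. Set K/(1 + A·e^(−rt)) = K/2 → A·e^(−rt) = 1.
e^(−0.26t) = 1/10.975 = 0.0911145, so t = ln(10.975)/0.26 = 2.3956/0.26 = 9.214.

9.21 years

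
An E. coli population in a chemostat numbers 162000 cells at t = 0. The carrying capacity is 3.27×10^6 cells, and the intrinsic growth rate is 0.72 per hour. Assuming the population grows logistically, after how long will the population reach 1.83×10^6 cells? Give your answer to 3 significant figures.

4.44 hours

A = (K − N₀)/N₀ = (3.27×10^6 − 162000)/162000 = 19.185.
Solve 3.27×10^6/(1 + 19.185·e^(−0.72t)) = 1.83×10^6: 1 + 19.185·e^(−0.72t) = 1.7869, so e^(−0.72t) = 0.0410153.
−0.72·t = ln(0.0410153) = -3.1938, so t = 3.1938/0.72 = 4.4358.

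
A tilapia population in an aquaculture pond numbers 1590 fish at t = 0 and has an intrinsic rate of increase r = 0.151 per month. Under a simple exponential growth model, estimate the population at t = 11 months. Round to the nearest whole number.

N(t) = N₀·e^(rt) = 1590 × e^(0.151×11) = 1590 × e^1.661.
e^1.661 ≈ 5.2646, so N ≈ 1590 × 5.2646 = 8370.67.

8371 fish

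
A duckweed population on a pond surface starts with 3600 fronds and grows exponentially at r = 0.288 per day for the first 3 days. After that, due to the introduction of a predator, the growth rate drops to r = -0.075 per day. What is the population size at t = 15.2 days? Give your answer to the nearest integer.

Phase 1: N(3) = 3600·e^(0.288×3) = 3600·e^0.864 = 8541.48.
Phase 2 runs for 15.2 − 3 = 12.2 days at r = -0.075.
N(15.2) = 8541.48·e^(-0.075×12.2) = 8541.48·e^-0.915 = 3421.

3421 fronds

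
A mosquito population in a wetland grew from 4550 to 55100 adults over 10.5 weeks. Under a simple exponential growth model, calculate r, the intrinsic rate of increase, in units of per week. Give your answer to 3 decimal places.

0.238 per week

From N(t) = N₀·e^(rt): e^(r·10.5) = 55100/4550 = 12.11.
r·10.5 = ln(12.11) = 2.494, so r = 2.494/10.5 = 0.23753.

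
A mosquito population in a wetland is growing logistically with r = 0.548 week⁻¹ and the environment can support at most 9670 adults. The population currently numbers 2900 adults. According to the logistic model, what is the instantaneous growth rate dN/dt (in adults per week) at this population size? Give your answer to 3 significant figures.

dN/dt = rN(1 − N/K) = 0.548 × 2900 × (1 − 2900/9670).
1 − 2900/9670 = 0.7001; dN/dt = 0.548 × 2900 × 0.7001 = 1112.6.

1110 adults per week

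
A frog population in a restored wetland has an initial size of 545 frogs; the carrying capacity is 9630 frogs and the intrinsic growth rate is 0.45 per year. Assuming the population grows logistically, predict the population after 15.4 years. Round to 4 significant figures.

A = (K − N₀)/N₀ = (9630 − 545)/545 = 16.67.
N(t) = K/(1 + A·e^(−rt)) = 9630/(1 + 16.67×e^(−0.45×15.4)).
e^(−6.93) = 0.000978; denominator = 1 + 16.67×0.000978 = 1.0163.
N = 9630/1.0163 = 9475.52.

9476 frogs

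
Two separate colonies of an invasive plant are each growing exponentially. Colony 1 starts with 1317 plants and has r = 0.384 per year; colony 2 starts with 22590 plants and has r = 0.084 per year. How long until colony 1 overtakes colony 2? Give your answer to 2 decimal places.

9.47 years

Set 1317·e^(0.384t) = 22590·e^(0.084t).
e^((0.384 − 0.084)t) = 22590/1317 → e^(0.3·t) = 17.153.
0.3·t = ln(17.153) = 2.8422, so t = 2.8422/0.3 = 9.4738.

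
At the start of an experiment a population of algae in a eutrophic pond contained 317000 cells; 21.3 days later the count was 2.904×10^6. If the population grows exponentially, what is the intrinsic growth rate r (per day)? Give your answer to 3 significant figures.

0.104 per day

From N(t) = N₀·e^(rt): e^(r·21.3) = 2.904×10^6/317000 = 9.1609.
r·21.3 = ln(9.1609) = 2.2149, so r = 2.2149/21.3 = 0.10399.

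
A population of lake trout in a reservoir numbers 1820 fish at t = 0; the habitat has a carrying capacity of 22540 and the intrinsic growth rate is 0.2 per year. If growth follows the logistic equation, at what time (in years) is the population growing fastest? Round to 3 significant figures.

Logistic growth is fastest at N = K/2 = 11270.
A = (K − N₀)/N₀ = 11.385. Set K/(1 + A·e^(−rt)) = K/2 → A·e^(−rt) = 1.
e^(−0.2t) = 1/11.385 = 0.0878378, so t = ln(11.385)/0.2 = 2.4323/0.2 = 12.161.

12.2 years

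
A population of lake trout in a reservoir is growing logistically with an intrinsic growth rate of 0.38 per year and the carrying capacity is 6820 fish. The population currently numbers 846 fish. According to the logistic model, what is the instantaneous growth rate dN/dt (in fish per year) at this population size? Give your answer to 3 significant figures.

282 fish per year

dN/dt = rN(1 − N/K) = 0.38 × 846 × (1 − 846/6820).
1 − 846/6820 = 0.87595; dN/dt = 0.38 × 846 × 0.87595 = 281.6.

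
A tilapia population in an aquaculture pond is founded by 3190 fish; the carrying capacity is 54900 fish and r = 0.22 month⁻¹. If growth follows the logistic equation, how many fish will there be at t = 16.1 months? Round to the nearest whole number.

37363 fish

A = (K − N₀)/N₀ = (54900 − 3190)/3190 = 16.21.
N(t) = K/(1 + A·e^(−rt)) = 54900/(1 + 16.21×e^(−0.22×16.1)).
e^(−3.542) = 0.028955; denominator = 1 + 16.21×0.028955 = 1.4694.
N = 54900/1.4694 = 37363.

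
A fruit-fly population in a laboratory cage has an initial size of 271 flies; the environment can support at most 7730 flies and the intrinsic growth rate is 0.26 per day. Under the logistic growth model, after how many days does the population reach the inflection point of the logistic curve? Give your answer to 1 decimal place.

12.8 days

Logistic growth is fastest at N = K/2 = 3865.
A = (K − N₀)/N₀ = 27.524. Set K/(1 + A·e^(−rt)) = K/2 → A·e^(−rt) = 1.
e^(−0.26t) = 1/27.524 = 0.0363319, so t = ln(27.524)/0.26 = 3.3151/0.26 = 12.75.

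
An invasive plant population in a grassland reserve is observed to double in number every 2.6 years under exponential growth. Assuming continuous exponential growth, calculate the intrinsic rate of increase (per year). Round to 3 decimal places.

r = ln(2)/t_d = 0.6931/2.6 = 0.2666.

0.267 per year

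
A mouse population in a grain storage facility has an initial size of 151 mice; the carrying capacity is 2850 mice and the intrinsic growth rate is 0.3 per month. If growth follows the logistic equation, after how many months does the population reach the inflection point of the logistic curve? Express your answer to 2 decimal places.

9.61 months

Logistic growth is fastest at N = K/2 = 1425.
A = (K − N₀)/N₀ = 17.874. Set K/(1 + A·e^(−rt)) = K/2 → A·e^(−rt) = 1.
e^(−0.3t) = 1/17.874 = 0.0559466, so t = ln(17.874)/0.3 = 2.8834/0.3 = 9.6112.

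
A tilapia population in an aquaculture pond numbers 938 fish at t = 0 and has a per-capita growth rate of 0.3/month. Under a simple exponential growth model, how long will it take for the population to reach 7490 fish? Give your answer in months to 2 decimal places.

Set N₀·e^(rt) = 7490: e^(0.3·t) = 7490/938 = 7.9851.
0.3·t = ln(7.9851) = 2.0776, so t = 2.0776/0.3 = 6.9252.

6.93 months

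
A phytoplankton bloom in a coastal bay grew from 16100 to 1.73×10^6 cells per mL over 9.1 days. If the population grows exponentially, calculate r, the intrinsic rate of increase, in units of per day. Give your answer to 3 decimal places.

0.514 per day

From N(t) = N₀·e^(rt): e^(r·9.1) = 1.73×10^6/16100 = 107.45.
r·9.1 = ln(107.45) = 4.6771, so r = 4.6771/9.1 = 0.51396.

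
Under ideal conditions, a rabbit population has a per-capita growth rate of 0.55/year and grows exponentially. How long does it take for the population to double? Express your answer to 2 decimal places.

1.26 years

Doubling time t_d = ln(2)/r = 0.6931/0.55 = 1.2603.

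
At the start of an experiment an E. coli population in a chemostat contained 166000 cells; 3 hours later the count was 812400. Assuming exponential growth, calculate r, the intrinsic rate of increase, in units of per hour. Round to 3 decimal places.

From N(t) = N₀·e^(rt): e^(r·3) = 812400/166000 = 4.894.
r·3 = ln(4.894) = 1.588, so r = 1.588/3 = 0.52934.

0.529 per hour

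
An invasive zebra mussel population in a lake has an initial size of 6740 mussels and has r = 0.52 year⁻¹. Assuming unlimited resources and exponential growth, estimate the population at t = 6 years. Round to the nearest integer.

152637 mussels

N(t) = N₀·e^(rt) = 6740 × e^(0.52×6) = 6740 × e^3.12.
e^3.12 ≈ 22.646, so N ≈ 6740 × 22.646 = 152637.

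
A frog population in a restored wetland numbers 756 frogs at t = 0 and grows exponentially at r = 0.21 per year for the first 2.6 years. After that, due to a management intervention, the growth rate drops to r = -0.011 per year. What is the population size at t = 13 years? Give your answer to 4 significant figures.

Phase 1: N(2.6) = 756·e^(0.21×2.6) = 756·e^0.546 = 1305.11.
Phase 2 runs for 13 − 2.6 = 10.4 years at r = -0.011.
N(13) = 1305.11·e^(-0.011×10.4) = 1305.11·e^-0.1144 = 1164.03.

1164 frogs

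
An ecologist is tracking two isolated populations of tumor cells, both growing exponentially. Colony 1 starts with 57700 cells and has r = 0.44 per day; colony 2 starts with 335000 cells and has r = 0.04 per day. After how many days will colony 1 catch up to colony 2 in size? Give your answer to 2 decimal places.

Set 57700·e^(0.44t) = 335000·e^(0.04t).
e^((0.44 − 0.04)t) = 335000/57700 → e^(0.4·t) = 5.8059.
0.4·t = ln(5.8059) = 1.7589, so t = 1.7589/0.4 = 4.3972.

4.40 days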